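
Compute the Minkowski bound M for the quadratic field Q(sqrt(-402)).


d = -402, d mod 4 = 2, so disc(K) = 4d = -1608; |disc(K)| = 1608
Imaginary quadratic field, so n = 2, s = r2 = 1, r1 = 0
M = (n!/n^n) * (4/pi)^s * sqrt(|disc(K)|) = (2!/2^2) * (4/pi)^1 * sqrt(1608)
= 0.5 * 1.273240 * 40.099875
= 25.5284

25.5284


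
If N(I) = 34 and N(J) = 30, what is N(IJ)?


N(IJ) = N(I) * N(J)
= 34 * 30
= 1020

1020


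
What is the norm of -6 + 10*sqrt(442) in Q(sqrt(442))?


N(a + b*sqrt(d)) = a^2 - d*b^2
= (-6)^2 - (442)*(10)^2
= 36 - 44200
= -44164

-44164


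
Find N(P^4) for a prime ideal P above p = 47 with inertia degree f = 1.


N(P^a) = p^(a*f)
= 47^(4*1)
= 47^4
= 4879681

4879681


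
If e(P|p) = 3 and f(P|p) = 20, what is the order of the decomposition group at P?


|D_P| = e * f
= 3 * 20
= 60

60


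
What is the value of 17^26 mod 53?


p = 53 is prime and the exponent is (p-1)/2 = 26, so by Euler's criterion 17^26 = (17/53) = +1 or -1 mod 53.
Compute by square-and-multiply:
  26 = 16 + 8 + 2 (binary 11010)
  Repeated squaring mod 53: 17^1 = 17, 17^2 = 24, 17^4 = 46, 17^8 = 49, 17^16 = 16
  17^26 = 17^16 * 17^8 * 17^2 = 16 * 49 * 24 mod 53
    16 * 49 = 784 = 42 mod 53
    42 * 24 = 1008 = 1 mod 53
  17^26 = 1 mod 53
Result 1: 17 is a quadratic residue mod 53.
17^26 mod 53 = 1

1


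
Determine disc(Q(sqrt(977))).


For K = Q(sqrt(d)) with d squarefree: disc(K) = d if d = 1 mod 4, and disc(K) = 4d if d = 2 or 3 mod 4.
Here d = 977, and d mod 4 = 1.
d = 1 mod 4 (O_K = Z[(1+sqrt(d))/2]), so disc(K) = d = 977

977


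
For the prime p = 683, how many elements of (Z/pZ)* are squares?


For prime p, the number of non-zero quadratic residues is (p-1)/2.
= (683-1)/2
= 341

341


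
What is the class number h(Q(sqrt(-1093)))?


K = Q(sqrt(-1093)). d mod 4 = 3, so D = disc(K) = 4d = -4372
h(K) equals the number of primitive reduced positive-definite forms (a, b, c) = a*x^2 + b*x*y + c*y^2 with b^2 - 4ac = D,
where reduced means |b| <= a <= c, with b >= 0 whenever |b| = a or a = c, and primitive means gcd(a, b, c) = 1.
Reduced forces 3a^2 <= |D| = 4372, so 1 <= a <= 38; b must have the parity of D, and c = (b^2 - D)/(4a) must be an integer >= a.
Enumerate a = 1..38, b in [-a, a]:
  a=1: (1, 0, 1093)  [1]
  a=2: (2, 2, 547)  [1]
  a=3..12: none
  a=13: (13, -10, 86), (13, 10, 86)  [2]
  a=14..18: none
  a=19: (19, -6, 58), (19, 6, 58)  [2]
  a=20..25: none
  a=26: (26, -10, 43), (26, 10, 43)  [2]
  a=27..28: none
  a=29: (29, -6, 38), (29, 6, 38)  [2]
  a=30..38: none
Total reduced forms: 1 + 1 + 2 + 2 + 2 + 2 = 10
h = 10

10


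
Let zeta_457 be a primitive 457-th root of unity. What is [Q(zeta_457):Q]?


The degree equals Euler's totient phi(457).
457 = 457
phi(457) = 456

456


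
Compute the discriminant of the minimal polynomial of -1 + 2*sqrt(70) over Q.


The element -1 + 2*sqrt(70) has minimal polynomial:
x^2 + 2*x - 279
Discriminant = (2)^2 - 4*(-279)
= 4 + 1116
= 1120

1120


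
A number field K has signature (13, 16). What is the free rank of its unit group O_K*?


By Dirichlet's unit theorem:
rank = r1 + r2 - 1
= 13 + 16 - 1
= 28

28


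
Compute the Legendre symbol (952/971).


p = 971 is prime, so compute (952/971) with the reciprocity algorithm (Jacobi-symbol steps: pull out 2s via (2/n), flip via reciprocity, reduce):
  pull out 2: (2/971) = -1  (since 971 mod 8 = 3)
  pull out 2: (2/971) = -1  (since 971 mod 8 = 3)
  pull out 2: (2/971) = -1  (since 971 mod 8 = 3)
  reciprocity: (119/971) -> -(971/119)
  reduce: (19/119)
  reciprocity: (19/119) -> -(119/19)
  reduce: (5/19)
  reciprocity: (5/19) -> +(19/5)
  reduce: (4/5)
  pull out 2: (2/5) = -1  (since 5 mod 8 = 5)
  pull out 2: (2/5) = -1  (since 5 mod 8 = 5)
  (1/5) = 1
Product of signs = -1
(952/971) = -1

-1


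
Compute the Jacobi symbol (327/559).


Compute (327/559) via quadratic reciprocity:
  reciprocity: (327/559) -> -(559/327)
  reduce: (232/327)
  pull out 2: (2/327) = +1  (since 327 mod 8 = 7)
  pull out 2: (2/327) = +1  (since 327 mod 8 = 7)
  pull out 2: (2/327) = +1  (since 327 mod 8 = 7)
  reciprocity: (29/327) -> +(327/29)
  reduce: (8/29)
  pull out 2: (2/29) = -1  (since 29 mod 8 = 5)
  pull out 2: (2/29) = -1  (since 29 mod 8 = 5)
  pull out 2: (2/29) = -1  (since 29 mod 8 = 5)
  (1/29) = 1
Product of signs = 1

1


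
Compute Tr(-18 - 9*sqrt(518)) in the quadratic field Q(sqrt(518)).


Tr(a + b*sqrt(d)) = (a + b*sqrt(d)) + (a - b*sqrt(d)) = 2a
= 2 * (-18)
= -36

-36


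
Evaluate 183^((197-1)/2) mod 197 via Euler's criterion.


p = 197 is prime and the exponent is (p-1)/2 = 98, so by Euler's criterion 183^98 = (183/197) = +1 or -1 mod 197.
Compute by square-and-multiply:
  98 = 64 + 32 + 2 (binary 1100010)
  Repeated squaring mod 197: 183^1 = 183, 183^2 = 196, 183^4 = 1, 183^8 = 1, 183^16 = 1, 183^32 = 1, 183^64 = 1
  183^98 = 183^64 * 183^32 * 183^2 = 1 * 1 * 196 mod 197
    1 * 1 = 1 = 1 mod 197
    1 * 196 = 196 = 196 mod 197
  183^98 = 196 mod 197
Result 196 = p - 1 = -1 mod 197: 183 is a quadratic non-residue mod 197. As a residue in [0, p-1] the value is 196.
183^98 mod 197 = 196

196


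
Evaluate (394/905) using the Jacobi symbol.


Compute (394/905) via quadratic reciprocity:
  pull out 2: (2/905) = +1  (since 905 mod 8 = 1)
  reciprocity: (197/905) -> +(905/197)
  reduce: (117/197)
  reciprocity: (117/197) -> +(197/117)
  reduce: (80/117)
  pull out 2: (2/117) = -1  (since 117 mod 8 = 5)
  pull out 2: (2/117) = -1  (since 117 mod 8 = 5)
  pull out 2: (2/117) = -1  (since 117 mod 8 = 5)
  pull out 2: (2/117) = -1  (since 117 mod 8 = 5)
  reciprocity: (5/117) -> +(117/5)
  reduce: (2/5)
  pull out 2: (2/5) = -1  (since 5 mod 8 = 5)
  (1/5) = 1
Product of signs = -1

-1


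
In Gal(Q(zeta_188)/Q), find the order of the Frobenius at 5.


The Frobenius at p in Gal(Q(zeta_n)/Q) = (Z/nZ)* is the class of p, so its order is ord_188(5), the smallest k >= 1 with 5^k = 1 mod 188.
n = 188 = 2^2 * 47, phi(188) = 92; the order divides phi(n).
Divisors of 92: 1, 2, 4, 23, 46, 92
Repeated squaring mod 188: 5^1 = 5, 5^2 = 25, 5^4 = 61, 5^8 = 149, 5^16 = 17, 5^32 = 101, 5^64 = 49
Test divisors in increasing order:
  k=1: 5^1 = 5 mod 188
  k=2: 5^2 = 25 mod 188
  k=4: 5^4 = 61 mod 188
  k=23: 5^23 = 17 * 61 * 25 * 5 = 93 mod 188
  k=46: 5^46 = 101 * 149 * 61 * 25 = 1 mod 188  <- first divisor giving 1
Order = 46

46


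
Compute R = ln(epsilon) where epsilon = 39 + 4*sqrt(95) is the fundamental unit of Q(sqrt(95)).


epsilon = 39 + 4*sqrt(95)
= 77.9872
R = ln(77.9872)
= 4.3565

4.3565


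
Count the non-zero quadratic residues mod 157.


For prime p, the number of non-zero quadratic residues is (p-1)/2.
= (157-1)/2
= 78

78


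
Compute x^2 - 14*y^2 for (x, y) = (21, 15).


x^2 - d*y^2
= 21^2 - 14*15^2
= 441 - 3150
= -2709

-2709


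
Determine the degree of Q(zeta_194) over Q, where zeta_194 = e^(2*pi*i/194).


The degree equals Euler's totient phi(194).
194 = 2 * 97
phi(194) = 96

96


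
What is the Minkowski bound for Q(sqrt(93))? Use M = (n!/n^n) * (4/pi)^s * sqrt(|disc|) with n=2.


d = 93, d mod 4 = 1, so disc(K) = d = 93; |disc(K)| = 93
Real quadratic field, so n = 2, s = r2 = 0, r1 = 2
M = (n!/n^n) * (4/pi)^s * sqrt(|disc(K)|) = (2!/2^2) * (4/pi)^0 * sqrt(93)
= 0.5 * 1.000000 * 9.643651
= 4.8218

4.8218


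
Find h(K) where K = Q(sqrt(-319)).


K = Q(sqrt(-319)). d mod 4 = 1, so D = disc(K) = d = -319
h(K) equals the number of primitive reduced positive-definite forms (a, b, c) = a*x^2 + b*x*y + c*y^2 with b^2 - 4ac = D,
where reduced means |b| <= a <= c, with b >= 0 whenever |b| = a or a = c, and primitive means gcd(a, b, c) = 1.
Reduced forces 3a^2 <= |D| = 319, so 1 <= a <= 10; b must have the parity of D, and c = (b^2 - D)/(4a) must be an integer >= a.
Enumerate a = 1..10, b in [-a, a]:
  a=1: (1, 1, 80)  [1]
  a=2: (2, -1, 40), (2, 1, 40)  [2]
  a=3: none
  a=4: (4, -1, 20), (4, 1, 20)  [2]
  a=5: (5, -1, 16), (5, 1, 16)  [2]
  a=6..7: none
  a=8: (8, -1, 10), (8, 1, 10)  [2]
  a=9: none
  a=10: (10, 9, 10)  [1]
Total reduced forms: 1 + 2 + 2 + 2 + 2 + 1 = 10
h = 10

10


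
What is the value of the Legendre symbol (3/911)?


p = 911 is prime, so compute (3/911) with the reciprocity algorithm (Jacobi-symbol steps: pull out 2s via (2/n), flip via reciprocity, reduce):
  reciprocity: (3/911) -> -(911/3)
  reduce: (2/3)
  pull out 2: (2/3) = -1  (since 3 mod 8 = 3)
  (1/3) = 1
Product of signs = 1
(3/911) = 1

1


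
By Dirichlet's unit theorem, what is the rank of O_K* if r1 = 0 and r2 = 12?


By Dirichlet's unit theorem:
rank = r1 + r2 - 1
= 0 + 12 - 1
= 11

11


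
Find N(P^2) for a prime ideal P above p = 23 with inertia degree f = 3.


N(P^a) = p^(a*f)
= 23^(2*3)
= 23^6
= 148035889

148035889


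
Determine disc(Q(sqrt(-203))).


For K = Q(sqrt(d)) with d squarefree: disc(K) = d if d = 1 mod 4, and disc(K) = 4d if d = 2 or 3 mod 4.
Here d = -203, and d mod 4 = 1.
d = 1 mod 4 (O_K = Z[(1+sqrt(d))/2]), so disc(K) = d = -203

-203


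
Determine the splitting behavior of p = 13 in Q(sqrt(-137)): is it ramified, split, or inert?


K = Q(sqrt(-137)). Since d mod 4 = 3, disc(K) = -548.
Check p | disc: -548 mod 13 = 11.
p does not divide disc. Compute Legendre symbol (d/p):
6^((13-1)/2) mod 13 = -1
(d/p) = -1, so p is inert: (p) stays prime with e=1, f=2, g=1.
Therefore p is inert.

inert


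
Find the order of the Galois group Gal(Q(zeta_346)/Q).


|Gal(Q(zeta_346)/Q)| = phi(346)
= 172

172


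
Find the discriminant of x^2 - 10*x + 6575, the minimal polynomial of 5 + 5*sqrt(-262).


The element 5 + 5*sqrt(-262) has minimal polynomial:
x^2 - 10*x + 6575
Discriminant = (-10)^2 - 4*(6575)
= 100 - 26300
= -26200

-26200


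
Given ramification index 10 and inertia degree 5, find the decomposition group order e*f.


|D_P| = e * f
= 10 * 5
= 50

50


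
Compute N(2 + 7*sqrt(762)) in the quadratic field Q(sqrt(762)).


N(a + b*sqrt(d)) = a^2 - d*b^2
= (2)^2 - (762)*(7)^2
= 4 - 37338
= -37334

-37334


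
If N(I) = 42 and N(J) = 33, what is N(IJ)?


N(IJ) = N(I) * N(J)
= 42 * 33
= 1386

1386


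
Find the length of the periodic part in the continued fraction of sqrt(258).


Run the CF algorithm for sqrt(258).
a_0 = floor(sqrt(258)) = 16; set m_0=0, q_0=1.
Recurrence: m' = q*a - m,  q' = (d - m'^2)/q,  a' = floor((a_0 + m')/q').
  step 1: m=16, q=2, a=16
  step 2: m=16, q=1, a=32
a_2 = 2*a_0 = 32, so the period closes here.
sqrt(258) = [16; 16, 32]
Period length = 2

2


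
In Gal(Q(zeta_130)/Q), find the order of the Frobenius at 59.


The Frobenius at p in Gal(Q(zeta_n)/Q) = (Z/nZ)* is the class of p, so its order is ord_130(59), the smallest k >= 1 with 59^k = 1 mod 130.
n = 130 = 2 * 5 * 13, phi(130) = 48; the order divides phi(n).
Divisors of 48: 1, 2, 3, 4, 6, 8, 12, 16, 24, 48
Repeated squaring mod 130: 59^1 = 59, 59^2 = 101, 59^4 = 61, 59^8 = 81, 59^16 = 61, 59^32 = 81
Test divisors in increasing order:
  k=1: 59^1 = 59 mod 130
  k=2: 59^2 = 101 mod 130
  k=3: 59^3 = 101 * 59 = 109 mod 130
  k=4: 59^4 = 61 mod 130
  k=6: 59^6 = 61 * 101 = 51 mod 130
  k=8: 59^8 = 81 mod 130
  k=12: 59^12 = 81 * 61 = 1 mod 130  <- first divisor giving 1
Order = 12

12


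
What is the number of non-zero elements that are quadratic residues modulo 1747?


For prime p, the number of non-zero quadratic residues is (p-1)/2.
= (1747-1)/2
= 873

873


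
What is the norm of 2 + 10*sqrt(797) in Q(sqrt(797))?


N(a + b*sqrt(d)) = a^2 - d*b^2
= (2)^2 - (797)*(10)^2
= 4 - 79700
= -79696

-79696


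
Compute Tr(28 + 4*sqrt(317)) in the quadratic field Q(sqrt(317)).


Tr(a + b*sqrt(d)) = (a + b*sqrt(d)) + (a - b*sqrt(d)) = 2a
= 2 * (28)
= 56

56


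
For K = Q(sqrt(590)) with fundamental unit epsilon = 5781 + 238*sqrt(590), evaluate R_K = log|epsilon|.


epsilon = 5781 + 238*sqrt(590)
= 11561.9999
R = ln(11561.9999)
= 9.3555

9.3555


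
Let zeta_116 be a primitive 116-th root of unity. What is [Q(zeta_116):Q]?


The degree equals Euler's totient phi(116).
116 = 2^2 * 29
phi(116) = 56

56


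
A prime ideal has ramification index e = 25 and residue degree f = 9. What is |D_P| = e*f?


|D_P| = e * f
= 25 * 9
= 225

225


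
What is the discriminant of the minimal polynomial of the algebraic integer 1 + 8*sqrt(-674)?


The element 1 + 8*sqrt(-674) has minimal polynomial:
x^2 - 2*x + 43137
Discriminant = (-2)^2 - 4*(43137)
= 4 - 172548
= -172544

-172544


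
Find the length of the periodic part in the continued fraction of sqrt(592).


Run the CF algorithm for sqrt(592).
a_0 = floor(sqrt(592)) = 24; set m_0=0, q_0=1.
Recurrence: m' = q*a - m,  q' = (d - m'^2)/q,  a' = floor((a_0 + m')/q').
  step 1: m=24, q=16, a=3
  step 2: m=24, q=1, a=48
a_2 = 2*a_0 = 48, so the period closes here.
sqrt(592) = [24; 3, 48]
Period length = 2

2


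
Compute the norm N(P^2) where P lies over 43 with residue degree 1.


N(P^a) = p^(a*f)
= 43^(2*1)
= 43^2
= 1849

1849


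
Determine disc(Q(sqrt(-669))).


For K = Q(sqrt(d)) with d squarefree: disc(K) = d if d = 1 mod 4, and disc(K) = 4d if d = 2 or 3 mod 4.
Here d = -669, and d mod 4 = 3.
d = 3 mod 4, not 1 (O_K = Z[sqrt(d)]), so disc(K) = 4d = 4 * (-669) = -2676

-2676


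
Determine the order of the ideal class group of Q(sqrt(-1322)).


K = Q(sqrt(-1322)). d mod 4 = 2, so D = disc(K) = 4d = -5288
h(K) equals the number of primitive reduced positive-definite forms (a, b, c) = a*x^2 + b*x*y + c*y^2 with b^2 - 4ac = D,
where reduced means |b| <= a <= c, with b >= 0 whenever |b| = a or a = c, and primitive means gcd(a, b, c) = 1.
Reduced forces 3a^2 <= |D| = 5288, so 1 <= a <= 41; b must have the parity of D, and c = (b^2 - D)/(4a) must be an integer >= a.
Enumerate a = 1..41, b in [-a, a]:
  a=1: (1, 0, 1322)  [1]
  a=2: (2, 0, 661)  [1]
  a=3: (3, -2, 441), (3, 2, 441)  [2]
  a=4..5: none
  a=6: (6, -4, 221), (6, 4, 221)  [2]
  a=7: (7, -2, 189), (7, 2, 189)  [2]
  a=8: none
  a=9: (9, -2, 147), (9, 2, 147)  [2]
  a=10: none
  a=11: (11, -6, 121), (11, 6, 121)  [2]
  a=12: none
  a=13: (13, -4, 102), (13, 4, 102)  [2]
  a=14: (14, -12, 97), (14, 12, 97)  [2]
  a=15..16: none
  a=17: (17, -4, 78), (17, 4, 78)  [2]
  a=18: (18, -16, 77), (18, 16, 77)  [2]
  a=19..20: none
  a=21: (21, -16, 66), (21, -2, 63), (21, 2, 63), (21, 16, 66)  [4]
  a=22: (22, -16, 63), (22, 16, 63)  [2]
  a=23: (23, -18, 61), (23, 18, 61)  [2]
  a=24..25: none
  a=26: (26, -4, 51), (26, 4, 51)  [2]
  a=27: (27, -2, 49), (27, 2, 49)  [2]
  a=28..32: none
  a=33: (33, -28, 46), (33, -16, 42), (33, 16, 42), (33, 28, 46)  [4]
  a=34: (34, -4, 39), (34, 4, 39)  [2]
  a=35..36: none
  a=37: (37, -22, 39), (37, 22, 39)  [2]
  a=38..40: none
  a=41: (41, -40, 42), (41, 40, 42)  [2]
Total reduced forms: 1 + 1 + 2 + 2 + 2 + 2 + 2 + 2 + 2 + 2 + 2 + 4 + 2 + 2 + 2 + 2 + 4 + 2 + 2 + 2 = 42
h = 42

42


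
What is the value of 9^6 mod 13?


p = 13 is prime and the exponent is (p-1)/2 = 6, so by Euler's criterion 9^6 = (9/13) = +1 or -1 mod 13.
Compute by square-and-multiply:
  6 = 4 + 2 (binary 110)
  Repeated squaring mod 13: 9^1 = 9, 9^2 = 3, 9^4 = 9
  9^6 = 9^4 * 9^2 = 9 * 3 mod 13
    9 * 3 = 27 = 1 mod 13
  9^6 = 1 mod 13
Result 1: 9 is a quadratic residue mod 13.
9^6 mod 13 = 1

1


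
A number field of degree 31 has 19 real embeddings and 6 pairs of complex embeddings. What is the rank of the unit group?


By Dirichlet's unit theorem:
rank = r1 + r2 - 1
= 19 + 6 - 1
= 24

24


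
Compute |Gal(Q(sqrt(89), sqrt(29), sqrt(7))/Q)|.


The 3 square roots of distinct primes are multiplicatively independent over Q,
so [K:Q] = 2^3 and Gal(K/Q) is isomorphic to (Z/2Z)^3.
|Gal| = 2^3 = 8

8


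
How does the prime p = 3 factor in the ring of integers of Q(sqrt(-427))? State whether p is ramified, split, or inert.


K = Q(sqrt(-427)). Since d mod 4 = 1, disc(K) = -427.
Check p | disc: -427 mod 3 = 2.
p does not divide disc. Compute Legendre symbol (d/p):
2^((3-1)/2) mod 3 = -1
(d/p) = -1, so p is inert: (p) stays prime with e=1, f=2, g=1.
Therefore p is inert.

inert


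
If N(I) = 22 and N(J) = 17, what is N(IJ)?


N(IJ) = N(I) * N(J)
= 22 * 17
= 374

374


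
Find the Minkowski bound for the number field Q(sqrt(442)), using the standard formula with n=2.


d = 442, d mod 4 = 2, so disc(K) = 4d = 1768; |disc(K)| = 1768
Real quadratic field, so n = 2, s = r2 = 0, r1 = 2
M = (n!/n^n) * (4/pi)^s * sqrt(|disc(K)|) = (2!/2^2) * (4/pi)^0 * sqrt(1768)
= 0.5 * 1.000000 * 42.047592
= 21.0238

21.0238


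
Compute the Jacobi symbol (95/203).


Compute (95/203) via quadratic reciprocity:
  reciprocity: (95/203) -> -(203/95)
  reduce: (13/95)
  reciprocity: (13/95) -> +(95/13)
  reduce: (4/13)
  pull out 2: (2/13) = -1  (since 13 mod 8 = 5)
  pull out 2: (2/13) = -1  (since 13 mod 8 = 5)
  (1/13) = 1
Product of signs = -1

-1


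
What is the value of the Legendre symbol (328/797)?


p = 797 is prime, so compute (328/797) with the reciprocity algorithm (Jacobi-symbol steps: pull out 2s via (2/n), flip via reciprocity, reduce):
  pull out 2: (2/797) = -1  (since 797 mod 8 = 5)
  pull out 2: (2/797) = -1  (since 797 mod 8 = 5)
  pull out 2: (2/797) = -1  (since 797 mod 8 = 5)
  reciprocity: (41/797) -> +(797/41)
  reduce: (18/41)
  pull out 2: (2/41) = +1  (since 41 mod 8 = 1)
  reciprocity: (9/41) -> +(41/9)
  reduce: (5/9)
  reciprocity: (5/9) -> +(9/5)
  reduce: (4/5)
  pull out 2: (2/5) = -1  (since 5 mod 8 = 5)
  pull out 2: (2/5) = -1  (since 5 mod 8 = 5)
  (1/5) = 1
Product of signs = -1
(328/797) = -1

-1


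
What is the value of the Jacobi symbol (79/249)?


Compute (79/249) via quadratic reciprocity:
  reciprocity: (79/249) -> +(249/79)
  reduce: (12/79)
  pull out 2: (2/79) = +1  (since 79 mod 8 = 7)
  pull out 2: (2/79) = +1  (since 79 mod 8 = 7)
  reciprocity: (3/79) -> -(79/3)
  reduce: (1/3)
  (1/3) = 1
Product of signs = -1

-1


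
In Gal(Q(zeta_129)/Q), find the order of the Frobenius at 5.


The Frobenius at p in Gal(Q(zeta_n)/Q) = (Z/nZ)* is the class of p, so its order is ord_129(5), the smallest k >= 1 with 5^k = 1 mod 129.
n = 129 = 3 * 43, phi(129) = 84; the order divides phi(n).
Divisors of 84: 1, 2, 3, 4, 6, 7, 12, 14, 21, 28, 42, 84
Repeated squaring mod 129: 5^1 = 5, 5^2 = 25, 5^4 = 109, 5^8 = 13, 5^16 = 40, 5^32 = 52, 5^64 = 124
Test divisors in increasing order:
  k=1: 5^1 = 5 mod 129
  k=2: 5^2 = 25 mod 129
  k=3: 5^3 = 25 * 5 = 125 mod 129
  k=4: 5^4 = 109 mod 129
  k=6: 5^6 = 109 * 25 = 16 mod 129
  k=7: 5^7 = 109 * 25 * 5 = 80 mod 129
  k=12: 5^12 = 13 * 109 = 127 mod 129
  k=14: 5^14 = 13 * 109 * 25 = 79 mod 129
  k=21: 5^21 = 40 * 109 * 5 = 128 mod 129
  k=28: 5^28 = 40 * 13 * 109 = 49 mod 129
  k=42: 5^42 = 52 * 13 * 25 = 1 mod 129  <- first divisor giving 1
Order = 42

42


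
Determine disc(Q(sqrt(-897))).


For K = Q(sqrt(d)) with d squarefree: disc(K) = d if d = 1 mod 4, and disc(K) = 4d if d = 2 or 3 mod 4.
Here d = -897, and d mod 4 = 3.
d = 3 mod 4, not 1 (O_K = Z[sqrt(d)]), so disc(K) = 4d = 4 * (-897) = -3588

-3588


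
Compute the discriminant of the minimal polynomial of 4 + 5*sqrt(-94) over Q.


The element 4 + 5*sqrt(-94) has minimal polynomial:
x^2 - 8*x + 2366
Discriminant = (-8)^2 - 4*(2366)
= 64 - 9464
= -9400

-9400


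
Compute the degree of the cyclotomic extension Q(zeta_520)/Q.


The degree equals Euler's totient phi(520).
520 = 2^3 * 5 * 13
phi(520) = 192

192


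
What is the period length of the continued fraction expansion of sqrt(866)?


Run the CF algorithm for sqrt(866).
a_0 = floor(sqrt(866)) = 29; set m_0=0, q_0=1.
Recurrence: m' = q*a - m,  q' = (d - m'^2)/q,  a' = floor((a_0 + m')/q').
  step 1: m=29, q=25, a=2
  step 2: m=21, q=17, a=2
  step 3: m=13, q=41, a=1
  step 4: m=28, q=2, a=28
  step 5: m=28, q=41, a=1
  step 6: m=13, q=17, a=2
  step 7: m=21, q=25, a=2
  step 8: m=29, q=1, a=58
a_8 = 2*a_0 = 58, so the period closes here.
sqrt(866) = [29; 2, 2, 1, 28, 1, 2, 2, 58]
Period length = 8

8


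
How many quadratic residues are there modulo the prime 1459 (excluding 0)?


For prime p, the number of non-zero quadratic residues is (p-1)/2.
= (1459-1)/2
= 729

729


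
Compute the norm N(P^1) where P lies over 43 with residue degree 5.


N(P^a) = p^(a*f)
= 43^(1*5)
= 43^5
= 147008443

147008443


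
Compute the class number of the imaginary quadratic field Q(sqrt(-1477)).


K = Q(sqrt(-1477)). d mod 4 = 3, so D = disc(K) = 4d = -5908
h(K) equals the number of primitive reduced positive-definite forms (a, b, c) = a*x^2 + b*x*y + c*y^2 with b^2 - 4ac = D,
where reduced means |b| <= a <= c, with b >= 0 whenever |b| = a or a = c, and primitive means gcd(a, b, c) = 1.
Reduced forces 3a^2 <= |D| = 5908, so 1 <= a <= 44; b must have the parity of D, and c = (b^2 - D)/(4a) must be an integer >= a.
Enumerate a = 1..44, b in [-a, a]:
  a=1: (1, 0, 1477)  [1]
  a=2: (2, 2, 739)  [1]
  a=3..6: none
  a=7: (7, 0, 211)  [1]
  a=8..13: none
  a=14: (14, 14, 109)  [1]
  a=15..16: none
  a=17: (17, -12, 89), (17, 12, 89)  [2]
  a=18: none
  a=19: (19, -18, 82), (19, 18, 82)  [2]
  a=20..22: none
  a=23: (23, -16, 67), (23, 16, 67)  [2]
  a=24..33: none
  a=34: (34, -22, 47), (34, 22, 47)  [2]
  a=35..36: none
  a=37: (37, -30, 46), (37, 30, 46)  [2]
  a=38: (38, -18, 41), (38, 18, 41)  [2]
  a=39..44: none
Total reduced forms: 1 + 1 + 1 + 1 + 2 + 2 + 2 + 2 + 2 + 2 = 16
h = 16

16


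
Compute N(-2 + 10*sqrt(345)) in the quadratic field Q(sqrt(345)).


N(a + b*sqrt(d)) = a^2 - d*b^2
= (-2)^2 - (345)*(10)^2
= 4 - 34500
= -34496

-34496


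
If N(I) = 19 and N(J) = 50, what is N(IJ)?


N(IJ) = N(I) * N(J)
= 19 * 50
= 950

950


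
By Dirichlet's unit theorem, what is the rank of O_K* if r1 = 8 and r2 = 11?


By Dirichlet's unit theorem:
rank = r1 + r2 - 1
= 8 + 11 - 1
= 18

18


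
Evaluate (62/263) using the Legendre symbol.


p = 263 is prime, so compute (62/263) with the reciprocity algorithm (Jacobi-symbol steps: pull out 2s via (2/n), flip via reciprocity, reduce):
  pull out 2: (2/263) = +1  (since 263 mod 8 = 7)
  reciprocity: (31/263) -> -(263/31)
  reduce: (15/31)
  reciprocity: (15/31) -> -(31/15)
  reduce: (1/15)
  (1/15) = 1
Product of signs = 1
(62/263) = 1

1


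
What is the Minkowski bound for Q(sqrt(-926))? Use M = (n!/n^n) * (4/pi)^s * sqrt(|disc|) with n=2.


d = -926, d mod 4 = 2, so disc(K) = 4d = -3704; |disc(K)| = 3704
Imaginary quadratic field, so n = 2, s = r2 = 1, r1 = 0
M = (n!/n^n) * (4/pi)^s * sqrt(|disc(K)|) = (2!/2^2) * (4/pi)^1 * sqrt(3704)
= 0.5 * 1.273240 * 60.860496
= 38.7450

38.7450


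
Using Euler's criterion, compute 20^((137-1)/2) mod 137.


p = 137 is prime and the exponent is (p-1)/2 = 68, so by Euler's criterion 20^68 = (20/137) = +1 or -1 mod 137.
Compute by square-and-multiply:
  68 = 64 + 4 (binary 1000100)
  Repeated squaring mod 137: 20^1 = 20, 20^2 = 126, 20^4 = 121, 20^8 = 119, 20^16 = 50, 20^32 = 34, 20^64 = 60
  20^68 = 20^64 * 20^4 = 60 * 121 mod 137
    60 * 121 = 7260 = 136 mod 137
  20^68 = 136 mod 137
Result 136 = p - 1 = -1 mod 137: 20 is a quadratic non-residue mod 137. As a residue in [0, p-1] the value is 136.
20^68 mod 137 = 136

136


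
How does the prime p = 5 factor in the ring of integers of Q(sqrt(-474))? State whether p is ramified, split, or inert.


K = Q(sqrt(-474)). Since d mod 4 = 2, disc(K) = -1896.
Check p | disc: -1896 mod 5 = 4.
p does not divide disc. Compute Legendre symbol (d/p):
1^((5-1)/2) mod 5 = 1
(d/p) = 1, so p splits: (p) = P*P' with e=1, f=1, g=2.
Therefore p is split.

split


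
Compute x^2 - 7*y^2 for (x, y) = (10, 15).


x^2 - d*y^2
= 10^2 - 7*15^2
= 100 - 1575
= -1475

-1475


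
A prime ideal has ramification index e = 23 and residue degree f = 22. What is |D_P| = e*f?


|D_P| = e * f
= 23 * 22
= 506

506


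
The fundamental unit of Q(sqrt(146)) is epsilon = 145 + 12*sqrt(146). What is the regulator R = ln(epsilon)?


epsilon = 145 + 12*sqrt(146)
= 289.9966
R = ln(289.9966)
= 5.6699

5.6699


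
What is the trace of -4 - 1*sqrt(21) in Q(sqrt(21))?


Tr(a + b*sqrt(d)) = (a + b*sqrt(d)) + (a - b*sqrt(d)) = 2a
= 2 * (-4)
= -8

-8


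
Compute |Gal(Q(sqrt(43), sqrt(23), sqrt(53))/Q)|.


The 3 square roots of distinct primes are multiplicatively independent over Q,
so [K:Q] = 2^3 and Gal(K/Q) is isomorphic to (Z/2Z)^3.
|Gal| = 2^3 = 8

8


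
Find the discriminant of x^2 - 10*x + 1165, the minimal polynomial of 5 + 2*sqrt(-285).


The element 5 + 2*sqrt(-285) has minimal polynomial:
x^2 - 10*x + 1165
Discriminant = (-10)^2 - 4*(1165)
= 100 - 4660
= -4560

-4560


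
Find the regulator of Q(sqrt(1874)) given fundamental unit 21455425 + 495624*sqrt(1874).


epsilon = 21455425 + 495624*sqrt(1874)
= 4.2911e+07
R = ln(4.2911e+07)
= 17.5746

17.5746


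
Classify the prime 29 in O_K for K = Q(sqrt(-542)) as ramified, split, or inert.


K = Q(sqrt(-542)). Since d mod 4 = 2, disc(K) = -2168.
Check p | disc: -2168 mod 29 = 7.
p does not divide disc. Compute Legendre symbol (d/p):
9^((29-1)/2) mod 29 = 1
(d/p) = 1, so p splits: (p) = P*P' with e=1, f=1, g=2.
Therefore p is split.

split


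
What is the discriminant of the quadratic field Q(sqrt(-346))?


For K = Q(sqrt(d)) with d squarefree: disc(K) = d if d = 1 mod 4, and disc(K) = 4d if d = 2 or 3 mod 4.
Here d = -346, and d mod 4 = 2.
d = 2 mod 4, not 1 (O_K = Z[sqrt(d)]), so disc(K) = 4d = 4 * (-346) = -1384

-1384


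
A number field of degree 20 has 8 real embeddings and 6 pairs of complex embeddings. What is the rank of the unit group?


By Dirichlet's unit theorem:
rank = r1 + r2 - 1
= 8 + 6 - 1
= 13

13


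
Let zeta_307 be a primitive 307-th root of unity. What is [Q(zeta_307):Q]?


The degree equals Euler's totient phi(307).
307 = 307
phi(307) = 306

306


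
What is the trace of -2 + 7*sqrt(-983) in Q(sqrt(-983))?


Tr(a + b*sqrt(d)) = (a + b*sqrt(d)) + (a - b*sqrt(d)) = 2a
= 2 * (-2)
= -4

-4


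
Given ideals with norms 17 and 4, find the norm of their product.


N(IJ) = N(I) * N(J)
= 17 * 4
= 68

68


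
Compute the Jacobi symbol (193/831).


Compute (193/831) via quadratic reciprocity:
  reciprocity: (193/831) -> +(831/193)
  reduce: (59/193)
  reciprocity: (59/193) -> +(193/59)
  reduce: (16/59)
  pull out 2: (2/59) = -1  (since 59 mod 8 = 3)
  pull out 2: (2/59) = -1  (since 59 mod 8 = 3)
  pull out 2: (2/59) = -1  (since 59 mod 8 = 3)
  pull out 2: (2/59) = -1  (since 59 mod 8 = 3)
  (1/59) = 1
Product of signs = 1

1


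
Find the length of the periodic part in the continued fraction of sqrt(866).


Run the CF algorithm for sqrt(866).
a_0 = floor(sqrt(866)) = 29; set m_0=0, q_0=1.
Recurrence: m' = q*a - m,  q' = (d - m'^2)/q,  a' = floor((a_0 + m')/q').
  step 1: m=29, q=25, a=2
  step 2: m=21, q=17, a=2
  step 3: m=13, q=41, a=1
  step 4: m=28, q=2, a=28
  step 5: m=28, q=41, a=1
  step 6: m=13, q=17, a=2
  step 7: m=21, q=25, a=2
  step 8: m=29, q=1, a=58
a_8 = 2*a_0 = 58, so the period closes here.
sqrt(866) = [29; 2, 2, 1, 28, 1, 2, 2, 58]
Period length = 8

8


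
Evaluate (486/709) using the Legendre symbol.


p = 709 is prime, so compute (486/709) with the reciprocity algorithm (Jacobi-symbol steps: pull out 2s via (2/n), flip via reciprocity, reduce):
  pull out 2: (2/709) = -1  (since 709 mod 8 = 5)
  reciprocity: (243/709) -> +(709/243)
  reduce: (223/243)
  reciprocity: (223/243) -> -(243/223)
  reduce: (20/223)
  pull out 2: (2/223) = +1  (since 223 mod 8 = 7)
  pull out 2: (2/223) = +1  (since 223 mod 8 = 7)
  reciprocity: (5/223) -> +(223/5)
  reduce: (3/5)
  reciprocity: (3/5) -> +(5/3)
  reduce: (2/3)
  pull out 2: (2/3) = -1  (since 3 mod 8 = 3)
  (1/3) = 1
Product of signs = -1
(486/709) = -1

-1


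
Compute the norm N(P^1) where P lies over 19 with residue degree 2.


N(P^a) = p^(a*f)
= 19^(1*2)
= 19^2
= 361

361


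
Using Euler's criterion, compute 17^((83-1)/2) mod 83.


p = 83 is prime and the exponent is (p-1)/2 = 41, so by Euler's criterion 17^41 = (17/83) = +1 or -1 mod 83.
Compute by square-and-multiply:
  41 = 32 + 8 + 1 (binary 101001)
  Repeated squaring mod 83: 17^1 = 17, 17^2 = 40, 17^4 = 23, 17^8 = 31, 17^16 = 48, 17^32 = 63
  17^41 = 17^32 * 17^8 * 17^1 = 63 * 31 * 17 mod 83
    63 * 31 = 1953 = 44 mod 83
    44 * 17 = 748 = 1 mod 83
  17^41 = 1 mod 83
Result 1: 17 is a quadratic residue mod 83.
17^41 mod 83 = 1

1


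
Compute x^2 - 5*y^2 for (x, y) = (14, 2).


x^2 - d*y^2
= 14^2 - 5*2^2
= 196 - 20
= 176

176


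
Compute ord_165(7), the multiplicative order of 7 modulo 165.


We want ord_165(7), the smallest k >= 1 with 7^k = 1 mod 165.
n = 165 = 3 * 5 * 11, phi(165) = 80; the order divides phi(n).
Divisors of 80: 1, 2, 4, 5, 8, 10, 16, 20, 40, 80
Repeated squaring mod 165: 7^1 = 7, 7^2 = 49, 7^4 = 91, 7^8 = 31, 7^16 = 136, 7^32 = 16, 7^64 = 91
Test divisors in increasing order:
  k=1: 7^1 = 7 mod 165
  k=2: 7^2 = 49 mod 165
  k=4: 7^4 = 91 mod 165
  k=5: 7^5 = 91 * 7 = 142 mod 165
  k=8: 7^8 = 31 mod 165
  k=10: 7^10 = 31 * 49 = 34 mod 165
  k=16: 7^16 = 136 mod 165
  k=20: 7^20 = 136 * 91 = 1 mod 165  <- first divisor giving 1
Order = 20

20


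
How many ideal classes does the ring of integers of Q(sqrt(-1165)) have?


K = Q(sqrt(-1165)). d mod 4 = 3, so D = disc(K) = 4d = -4660
h(K) equals the number of primitive reduced positive-definite forms (a, b, c) = a*x^2 + b*x*y + c*y^2 with b^2 - 4ac = D,
where reduced means |b| <= a <= c, with b >= 0 whenever |b| = a or a = c, and primitive means gcd(a, b, c) = 1.
Reduced forces 3a^2 <= |D| = 4660, so 1 <= a <= 39; b must have the parity of D, and c = (b^2 - D)/(4a) must be an integer >= a.
Enumerate a = 1..39, b in [-a, a]:
  a=1: (1, 0, 1165)  [1]
  a=2: (2, 2, 583)  [1]
  a=3..4: none
  a=5: (5, 0, 233)  [1]
  a=6: none
  a=7: (7, -4, 167), (7, 4, 167)  [2]
  a=8..9: none
  a=10: (10, 10, 119)  [1]
  a=11: (11, -2, 106), (11, 2, 106)  [2]
  a=12..13: none
  a=14: (14, -10, 85), (14, 10, 85)  [2]
  a=15..16: none
  a=17: (17, -10, 70), (17, 10, 70)  [2]
  a=18..21: none
  a=22: (22, -2, 53), (22, 2, 53)  [2]
  a=23: (23, -20, 55), (23, 20, 55)  [2]
  a=24..28: none
  a=29: (29, -26, 46), (29, 26, 46)  [2]
  a=30..33: none
  a=34: (34, -10, 35), (34, 10, 35)  [2]
  a=35..39: none
Total reduced forms: 1 + 1 + 1 + 2 + 1 + 2 + 2 + 2 + 2 + 2 + 2 + 2 = 20
h = 20

20


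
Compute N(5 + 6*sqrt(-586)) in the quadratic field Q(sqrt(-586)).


N(a + b*sqrt(d)) = a^2 - d*b^2
= (5)^2 - (-586)*(6)^2
= 25 + 21096
= 21121

21121


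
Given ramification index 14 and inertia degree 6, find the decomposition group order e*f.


|D_P| = e * f
= 14 * 6
= 84

84


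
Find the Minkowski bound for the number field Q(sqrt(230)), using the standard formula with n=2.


d = 230, d mod 4 = 2, so disc(K) = 4d = 920; |disc(K)| = 920
Real quadratic field, so n = 2, s = r2 = 0, r1 = 2
M = (n!/n^n) * (4/pi)^s * sqrt(|disc(K)|) = (2!/2^2) * (4/pi)^0 * sqrt(920)
= 0.5 * 1.000000 * 30.331502
= 15.1658

15.1658


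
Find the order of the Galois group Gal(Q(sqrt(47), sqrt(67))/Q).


The 2 square roots of distinct primes are multiplicatively independent over Q,
so [K:Q] = 2^2 and Gal(K/Q) is isomorphic to (Z/2Z)^2.
|Gal| = 2^2 = 4

4


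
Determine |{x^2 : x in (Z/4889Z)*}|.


For prime p, the number of non-zero quadratic residues is (p-1)/2.
= (4889-1)/2
= 2444

2444


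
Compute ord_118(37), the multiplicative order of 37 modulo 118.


We want ord_118(37), the smallest k >= 1 with 37^k = 1 mod 118.
n = 118 = 2 * 59, phi(118) = 58; the order divides phi(n).
Divisors of 58: 1, 2, 29, 58
Repeated squaring mod 118: 37^1 = 37, 37^2 = 71, 37^4 = 85, 37^8 = 27, 37^16 = 21, 37^32 = 87
Test divisors in increasing order:
  k=1: 37^1 = 37 mod 118
  k=2: 37^2 = 71 mod 118
  k=29: 37^29 = 21 * 27 * 85 * 37 = 117 mod 118
  k=58: 37^58 = 87 * 21 * 27 * 71 = 1 mod 118  <- first divisor giving 1
Order = 58

58


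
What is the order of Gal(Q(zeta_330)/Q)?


|Gal(Q(zeta_330)/Q)| = phi(330)
= 80

80


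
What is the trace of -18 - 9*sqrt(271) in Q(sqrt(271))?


Tr(a + b*sqrt(d)) = (a + b*sqrt(d)) + (a - b*sqrt(d)) = 2a
= 2 * (-18)
= -36

-36


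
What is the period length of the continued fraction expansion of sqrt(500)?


Run the CF algorithm for sqrt(500).
a_0 = floor(sqrt(500)) = 22; set m_0=0, q_0=1.
Recurrence: m' = q*a - m,  q' = (d - m'^2)/q,  a' = floor((a_0 + m')/q').
  step 1: m=22, q=16, a=2
  step 2: m=10, q=25, a=1
  step 3: m=15, q=11, a=3
  step 4: m=18, q=16, a=2
  step 5: m=14, q=19, a=1
  step 6: m=5, q=25, a=1
  step 7: m=20, q=4, a=10
  step 8: m=20, q=25, a=1
  step 9: m=5, q=19, a=1
  step 10: m=14, q=16, a=2
  step 11: m=18, q=11, a=3
  step 12: m=15, q=25, a=1
  step 13: m=10, q=16, a=2
  step 14: m=22, q=1, a=44
a_14 = 2*a_0 = 44, so the period closes here.
sqrt(500) = [22; 2, 1, 3, 2, 1, 1, 10, 1, 1, 2, 3, 1, 2, 44]
Period length = 14

14


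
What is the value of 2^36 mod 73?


p = 73 is prime and the exponent is (p-1)/2 = 36, so by Euler's criterion 2^36 = (2/73) = +1 or -1 mod 73.
Compute by square-and-multiply:
  36 = 32 + 4 (binary 100100)
  Repeated squaring mod 73: 2^1 = 2, 2^2 = 4, 2^4 = 16, 2^8 = 37, 2^16 = 55, 2^32 = 32
  2^36 = 2^32 * 2^4 = 32 * 16 mod 73
    32 * 16 = 512 = 1 mod 73
  2^36 = 1 mod 73
Result 1: 2 is a quadratic residue mod 73.
2^36 mod 73 = 1

1


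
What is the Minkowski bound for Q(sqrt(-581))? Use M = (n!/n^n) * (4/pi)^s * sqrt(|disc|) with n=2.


d = -581, d mod 4 = 3, so disc(K) = 4d = -2324; |disc(K)| = 2324
Imaginary quadratic field, so n = 2, s = r2 = 1, r1 = 0
M = (n!/n^n) * (4/pi)^s * sqrt(|disc(K)|) = (2!/2^2) * (4/pi)^1 * sqrt(2324)
= 0.5 * 1.273240 * 48.207883
= 30.6901

30.6901


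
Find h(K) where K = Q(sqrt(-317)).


K = Q(sqrt(-317)). d mod 4 = 3, so D = disc(K) = 4d = -1268
h(K) equals the number of primitive reduced positive-definite forms (a, b, c) = a*x^2 + b*x*y + c*y^2 with b^2 - 4ac = D,
where reduced means |b| <= a <= c, with b >= 0 whenever |b| = a or a = c, and primitive means gcd(a, b, c) = 1.
Reduced forces 3a^2 <= |D| = 1268, so 1 <= a <= 20; b must have the parity of D, and c = (b^2 - D)/(4a) must be an integer >= a.
Enumerate a = 1..20, b in [-a, a]:
  a=1: (1, 0, 317)  [1]
  a=2: (2, 2, 159)  [1]
  a=3: (3, -2, 106), (3, 2, 106)  [2]
  a=4..5: none
  a=6: (6, -2, 53), (6, 2, 53)  [2]
  a=7..8: none
  a=9: (9, -8, 37), (9, 8, 37)  [2]
  a=10..17: none
  a=18: (18, -10, 19), (18, 10, 19)  [2]
  a=19..20: none
Total reduced forms: 1 + 1 + 2 + 2 + 2 + 2 = 10
h = 10

10


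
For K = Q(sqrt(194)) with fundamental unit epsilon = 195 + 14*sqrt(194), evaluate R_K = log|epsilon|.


epsilon = 195 + 14*sqrt(194)
= 389.9974
R = ln(389.9974)
= 5.9661

5.9661


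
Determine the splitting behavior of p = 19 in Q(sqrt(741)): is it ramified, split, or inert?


K = Q(sqrt(741)). Since d mod 4 = 1, disc(K) = 741.
Check p | disc: 741 mod 19 = 0.
p divides disc, so p ramifies: (p) = P^2 with e=2, f=1, g=1.
Therefore p is ramified.

ramified


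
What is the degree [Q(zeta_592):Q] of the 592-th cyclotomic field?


The degree equals Euler's totient phi(592).
592 = 2^4 * 37
phi(592) = 288

288


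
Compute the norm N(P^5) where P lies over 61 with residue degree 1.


N(P^a) = p^(a*f)
= 61^(5*1)
= 61^5
= 844596301

844596301


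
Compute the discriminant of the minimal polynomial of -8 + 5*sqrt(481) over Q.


The element -8 + 5*sqrt(481) has minimal polynomial:
x^2 + 16*x - 11961
Discriminant = (16)^2 - 4*(-11961)
= 256 + 47844
= 48100

48100


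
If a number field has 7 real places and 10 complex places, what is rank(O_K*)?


By Dirichlet's unit theorem:
rank = r1 + r2 - 1
= 7 + 10 - 1
= 16

16


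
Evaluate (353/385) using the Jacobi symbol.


Compute (353/385) via quadratic reciprocity:
  reciprocity: (353/385) -> +(385/353)
  reduce: (32/353)
  pull out 2: (2/353) = +1  (since 353 mod 8 = 1)
  pull out 2: (2/353) = +1  (since 353 mod 8 = 1)
  pull out 2: (2/353) = +1  (since 353 mod 8 = 1)
  pull out 2: (2/353) = +1  (since 353 mod 8 = 1)
  pull out 2: (2/353) = +1  (since 353 mod 8 = 1)
  (1/353) = 1
Product of signs = 1

1


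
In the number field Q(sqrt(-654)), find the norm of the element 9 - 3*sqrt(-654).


N(a + b*sqrt(d)) = a^2 - d*b^2
= (9)^2 - (-654)*(-3)^2
= 81 + 5886
= 5967

5967


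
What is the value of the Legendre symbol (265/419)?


p = 419 is prime, so compute (265/419) with the reciprocity algorithm (Jacobi-symbol steps: pull out 2s via (2/n), flip via reciprocity, reduce):
  reciprocity: (265/419) -> +(419/265)
  reduce: (154/265)
  pull out 2: (2/265) = +1  (since 265 mod 8 = 1)
  reciprocity: (77/265) -> +(265/77)
  reduce: (34/77)
  pull out 2: (2/77) = -1  (since 77 mod 8 = 5)
  reciprocity: (17/77) -> +(77/17)
  reduce: (9/17)
  reciprocity: (9/17) -> +(17/9)
  reduce: (8/9)
  pull out 2: (2/9) = +1  (since 9 mod 8 = 1)
  pull out 2: (2/9) = +1  (since 9 mod 8 = 1)
  pull out 2: (2/9) = +1  (since 9 mod 8 = 1)
  (1/9) = 1
Product of signs = -1
(265/419) = -1

-1


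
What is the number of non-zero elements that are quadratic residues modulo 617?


For prime p, the number of non-zero quadratic residues is (p-1)/2.
= (617-1)/2
= 308

308


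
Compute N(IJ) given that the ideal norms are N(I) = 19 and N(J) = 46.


N(IJ) = N(I) * N(J)
= 19 * 46
= 874

874


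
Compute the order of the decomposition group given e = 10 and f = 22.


|D_P| = e * f
= 10 * 22
= 220

220


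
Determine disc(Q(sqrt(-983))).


For K = Q(sqrt(d)) with d squarefree: disc(K) = d if d = 1 mod 4, and disc(K) = 4d if d = 2 or 3 mod 4.
Here d = -983, and d mod 4 = 1.
d = 1 mod 4 (O_K = Z[(1+sqrt(d))/2]), so disc(K) = d = -983

-983


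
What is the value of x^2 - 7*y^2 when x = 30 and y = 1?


x^2 - d*y^2
= 30^2 - 7*1^2
= 900 - 7
= 893

893


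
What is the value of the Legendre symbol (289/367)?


p = 367 is prime, so compute (289/367) with the reciprocity algorithm (Jacobi-symbol steps: pull out 2s via (2/n), flip via reciprocity, reduce):
  reciprocity: (289/367) -> +(367/289)
  reduce: (78/289)
  pull out 2: (2/289) = +1  (since 289 mod 8 = 1)
  reciprocity: (39/289) -> +(289/39)
  reduce: (16/39)
  pull out 2: (2/39) = +1  (since 39 mod 8 = 7)
  pull out 2: (2/39) = +1  (since 39 mod 8 = 7)
  pull out 2: (2/39) = +1  (since 39 mod 8 = 7)
  pull out 2: (2/39) = +1  (since 39 mod 8 = 7)
  (1/39) = 1
Product of signs = 1
(289/367) = 1

1


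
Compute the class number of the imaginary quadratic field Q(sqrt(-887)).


K = Q(sqrt(-887)). d mod 4 = 1, so D = disc(K) = d = -887
h(K) equals the number of primitive reduced positive-definite forms (a, b, c) = a*x^2 + b*x*y + c*y^2 with b^2 - 4ac = D,
where reduced means |b| <= a <= c, with b >= 0 whenever |b| = a or a = c, and primitive means gcd(a, b, c) = 1.
Reduced forces 3a^2 <= |D| = 887, so 1 <= a <= 17; b must have the parity of D, and c = (b^2 - D)/(4a) must be an integer >= a.
Enumerate a = 1..17, b in [-a, a]:
  a=1: (1, 1, 222)  [1]
  a=2: (2, -1, 111), (2, 1, 111)  [2]
  a=3: (3, -1, 74), (3, 1, 74)  [2]
  a=4: (4, -3, 56), (4, 3, 56)  [2]
  a=5: none
  a=6: (6, -5, 38), (6, -1, 37), (6, 1, 37), (6, 5, 38)  [4]
  a=7: (7, -3, 32), (7, 3, 32)  [2]
  a=8: (8, -3, 28), (8, 3, 28)  [2]
  a=9: (9, -7, 26), (9, 7, 26)  [2]
  a=10: none
  a=11: (11, -9, 22), (11, 9, 22)  [2]
  a=12: (12, -11, 21), (12, -5, 19), (12, 5, 19), (12, 11, 21)  [4]
  a=13: (13, -7, 18), (13, 7, 18)  [2]
  a=14: (14, -11, 18), (14, -3, 16), (14, 3, 16), (14, 11, 18)  [4]
  a=15..17: none
Total reduced forms: 1 + 2 + 2 + 2 + 4 + 2 + 2 + 2 + 2 + 4 + 2 + 4 = 29
h = 29

29


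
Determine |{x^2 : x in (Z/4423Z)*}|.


For prime p, the number of non-zero quadratic residues is (p-1)/2.
= (4423-1)/2
= 2211

2211


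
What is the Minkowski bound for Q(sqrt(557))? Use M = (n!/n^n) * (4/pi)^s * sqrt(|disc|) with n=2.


d = 557, d mod 4 = 1, so disc(K) = d = 557; |disc(K)| = 557
Real quadratic field, so n = 2, s = r2 = 0, r1 = 2
M = (n!/n^n) * (4/pi)^s * sqrt(|disc(K)|) = (2!/2^2) * (4/pi)^0 * sqrt(557)
= 0.5 * 1.000000 * 23.600847
= 11.8004

11.8004
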